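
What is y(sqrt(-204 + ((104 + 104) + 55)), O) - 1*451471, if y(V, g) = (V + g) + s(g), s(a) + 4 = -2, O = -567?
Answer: -452044 + sqrt(59) ≈ -4.5204e+5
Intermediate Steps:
s(a) = -6 (s(a) = -4 - 2 = -6)
y(V, g) = -6 + V + g (y(V, g) = (V + g) - 6 = -6 + V + g)
y(sqrt(-204 + ((104 + 104) + 55)), O) - 1*451471 = (-6 + sqrt(-204 + ((104 + 104) + 55)) - 567) - 1*451471 = (-6 + sqrt(-204 + (208 + 55)) - 567) - 451471 = (-6 + sqrt(-204 + 263) - 567) - 451471 = (-6 + sqrt(59) - 567) - 451471 = (-573 + sqrt(59)) - 451471 = -452044 + sqrt(59)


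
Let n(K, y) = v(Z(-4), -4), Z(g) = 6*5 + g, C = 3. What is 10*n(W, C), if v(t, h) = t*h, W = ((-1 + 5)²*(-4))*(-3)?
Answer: -1040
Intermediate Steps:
Z(g) = 30 + g
W = 192 (W = (4²*(-4))*(-3) = (16*(-4))*(-3) = -64*(-3) = 192)
v(t, h) = h*t
n(K, y) = -104 (n(K, y) = -4*(30 - 4) = -4*26 = -104)
10*n(W, C) = 10*(-104) = -1040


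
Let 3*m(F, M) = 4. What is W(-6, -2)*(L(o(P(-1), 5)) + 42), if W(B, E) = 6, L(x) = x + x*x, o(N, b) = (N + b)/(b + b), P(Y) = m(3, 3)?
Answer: 38731/150 ≈ 258.21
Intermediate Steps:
m(F, M) = 4/3 (m(F, M) = (⅓)*4 = 4/3)
P(Y) = 4/3
o(N, b) = (N + b)/(2*b) (o(N, b) = (N + b)/((2*b)) = (N + b)*(1/(2*b)) = (N + b)/(2*b))
L(x) = x + x²
W(-6, -2)*(L(o(P(-1), 5)) + 42) = 6*(((½)*(4/3 + 5)/5)*(1 + (½)*(4/3 + 5)/5) + 42) = 6*(((½)*(⅕)*(19/3))*(1 + (½)*(⅕)*(19/3)) + 42) = 6*(19*(1 + 19/30)/30 + 42) = 6*((19/30)*(49/30) + 42) = 6*(931/900 + 42) = 6*(38731/900) = 38731/150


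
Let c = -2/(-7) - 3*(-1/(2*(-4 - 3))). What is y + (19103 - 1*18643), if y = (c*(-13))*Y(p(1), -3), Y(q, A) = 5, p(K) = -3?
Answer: 6375/14 ≈ 455.36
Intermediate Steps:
c = 1/14 (c = -2*(-⅐) - 3/((-7*(-2))) = 2/7 - 3/14 = 1/14 ≈ 0.071429)
y = -65/14 (y = ((1/14)*(-13))*5 = -13/14*5 = -65/14 ≈ -4.6429)
y + (19103 - 1*18643) = -65/14 + (19103 - 1*18643) = -65/14 + (19103 - 18643) = -65/14 + 460 = 6375/14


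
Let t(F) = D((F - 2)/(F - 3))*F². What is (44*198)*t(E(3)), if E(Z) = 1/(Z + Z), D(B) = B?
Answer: 2662/17 ≈ 156.59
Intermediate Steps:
E(Z) = 1/(2*Z)
t(F) = F²*(-2 + F)/(-3 + F) (t(F) = ((F - 2)/(F - 3))*F² = ((-2 + F)/(-3 + F))*F² = F²*(-2 + F)/(-3 + F))
(44*198)*t(E(3)) = (44*198)*(((½)/3)²*(-2 + (½)/3)/(-3 + (½)/3)) = 8712*(((½)*(⅓))²*(-2 + (½)*(⅓))/(-3 + (½)*(⅓))) = 8712*((⅙)²*(-2 + ⅙)/(-3 + ⅙)) = 8712*((1/36)*(-11/6)/(-17/6)) = 8712*((1/36)*(-6/17)*(-11/6)) = 8712*(11/612) = 2662/17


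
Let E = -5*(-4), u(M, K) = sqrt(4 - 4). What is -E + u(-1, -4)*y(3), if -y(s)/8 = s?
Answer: -20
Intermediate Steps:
u(M, K) = 0 (u(M, K) = sqrt(0) = 0)
y(s) = -8*s
E = 20
-E + u(-1, -4)*y(3) = -1*20 + 0*(-8*3) = -20 + 0*(-24) = -20 + 0 = -20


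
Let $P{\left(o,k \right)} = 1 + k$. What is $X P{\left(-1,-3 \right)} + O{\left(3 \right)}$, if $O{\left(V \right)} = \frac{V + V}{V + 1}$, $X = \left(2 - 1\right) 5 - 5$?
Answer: $\frac{3}{2} \approx 1.5$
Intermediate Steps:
$X = 0$ ($X = \left(2 - 1\right) 5 - 5 = 1 \cdot 5 - 5 = 5 - 5 = 0$)
$O{\left(V \right)} = \frac{2 V}{1 + V}$
$X P{\left(-1,-3 \right)} + O{\left(3 \right)} = 0 \left(1 - 3\right) + 2 \cdot 3 \frac{1}{1 + 3} = 0 \left(-2\right) + 2 \cdot 3 \cdot \frac{1}{4} = 0 + 2 \cdot 3 \cdot \frac{1}{4} = 0 + \frac{3}{2} = \frac{3}{2}$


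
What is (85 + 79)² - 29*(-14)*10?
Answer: 30956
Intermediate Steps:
(85 + 79)² - 29*(-14)*10 = 164² + 406*10 = 26896 + 4060 = 30956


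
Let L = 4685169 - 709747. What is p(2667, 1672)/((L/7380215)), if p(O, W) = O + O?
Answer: 19683033405/1987711 ≈ 9902.4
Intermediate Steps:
p(O, W) = 2*O
L = 3975422
p(2667, 1672)/((L/7380215)) = (2*2667)/((3975422/7380215)) = 5334/((3975422*(1/7380215))) = 5334/(3975422/7380215) = 5334*(7380215/3975422) = 19683033405/1987711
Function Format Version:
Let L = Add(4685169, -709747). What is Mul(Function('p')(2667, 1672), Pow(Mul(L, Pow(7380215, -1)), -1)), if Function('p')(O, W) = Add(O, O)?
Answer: Rational(19683033405, 1987711) ≈ 9902.4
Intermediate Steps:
Function('p')(O, W) = Mul(2, O)
L = 3975422
Mul(Function('p')(2667, 1672), Pow(Mul(L, Pow(7380215, -1)), -1)) = Mul(Mul(2, 2667), Pow(Mul(3975422, Pow(7380215, -1)), -1)) = Mul(5334, Pow(Mul(3975422, Rational(1, 7380215)), -1)) = Mul(5334, Pow(Rational(3975422, 7380215), -1)) = Mul(5334, Rational(7380215, 3975422)) = Rational(19683033405, 1987711)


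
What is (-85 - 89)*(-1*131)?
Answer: 22794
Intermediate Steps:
(-85 - 89)*(-1*131) = -174*(-131) = 22794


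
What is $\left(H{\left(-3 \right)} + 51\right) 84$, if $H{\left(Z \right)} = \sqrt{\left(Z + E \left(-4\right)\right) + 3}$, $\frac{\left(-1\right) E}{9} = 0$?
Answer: $4284$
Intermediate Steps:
$E = 0$ ($E = \left(-9\right) 0 = 0$)
$H{\left(Z \right)} = \sqrt{3 + Z}$ ($H{\left(Z \right)} = \sqrt{\left(Z + 0 \left(-4\right)\right) + 3} = \sqrt{\left(Z + 0\right) + 3} = \sqrt{Z + 3} = \sqrt{3 + Z}$)
$\left(H{\left(-3 \right)} + 51\right) 84 = \left(\sqrt{3 - 3} + 51\right) 84 = \left(\sqrt{0} + 51\right) 84 = \left(0 + 51\right) 84 = 51 \cdot 84 = 4284$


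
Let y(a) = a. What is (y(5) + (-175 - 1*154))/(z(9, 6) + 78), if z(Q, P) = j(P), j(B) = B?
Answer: -27/7 ≈ -3.8571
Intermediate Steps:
z(Q, P) = P
(y(5) + (-175 - 1*154))/(z(9, 6) + 78) = (5 + (-175 - 1*154))/(6 + 78) = (5 + (-175 - 154))/84 = (5 - 329)*(1/84) = -324*1/84 = -27/7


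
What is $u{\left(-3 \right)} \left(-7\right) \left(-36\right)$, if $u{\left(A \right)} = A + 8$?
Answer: $1260$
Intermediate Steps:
$u{\left(A \right)} = 8 + A$
$u{\left(-3 \right)} \left(-7\right) \left(-36\right) = \left(8 - 3\right) \left(-7\right) \left(-36\right) = 5 \left(-7\right) \left(-36\right) = \left(-35\right) \left(-36\right) = 1260$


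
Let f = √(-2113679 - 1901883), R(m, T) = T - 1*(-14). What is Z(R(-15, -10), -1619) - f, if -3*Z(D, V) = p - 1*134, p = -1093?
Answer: 409 - I*√4015562 ≈ 409.0 - 2003.9*I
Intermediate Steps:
R(m, T) = 14 + T (R(m, T) = T + 14 = 14 + T)
Z(D, V) = 409 (Z(D, V) = -(-1093 - 1*134)/3 = -(-1093 - 134)/3 = -⅓*(-1227) = 409)
f = I*√4015562 (f = √(-4015562) = I*√4015562 ≈ 2003.9*I)
Z(R(-15, -10), -1619) - f = 409 - I*√4015562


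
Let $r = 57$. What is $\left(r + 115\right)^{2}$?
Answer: $29584$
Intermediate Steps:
$\left(r + 115\right)^{2} = \left(57 + 115\right)^{2} = 172^{2} = 29584$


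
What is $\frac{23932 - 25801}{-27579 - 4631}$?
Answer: $\frac{1869}{32210} \approx 0.058025$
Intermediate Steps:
$\frac{23932 - 25801}{-27579 - 4631} = - \frac{1869}{-32210} = \left(-1869\right) \left(- \frac{1}{32210}\right) = \frac{1869}{32210}$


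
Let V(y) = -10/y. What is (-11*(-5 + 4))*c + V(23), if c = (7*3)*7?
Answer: 37181/23 ≈ 1616.6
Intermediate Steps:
c = 147 (c = 21*7 = 147)
(-11*(-5 + 4))*c + V(23) = -11*(-5 + 4)*147 - 10/23 = -11*(-1)*147 - 10*1/23 = 11*147 - 10/23 = 1617 - 10/23 = 37181/23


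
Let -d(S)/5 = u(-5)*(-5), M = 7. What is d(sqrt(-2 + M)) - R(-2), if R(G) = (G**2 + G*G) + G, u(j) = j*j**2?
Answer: -3131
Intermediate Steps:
u(j) = j**3
d(S) = -3125 (d(S) = -5*(-5)**3*(-5) = -(-625)*(-5) = -5*625 = -3125)
R(G) = G + 2*G**2 (R(G) = (G**2 + G**2) + G = 2*G**2 + G = G + 2*G**2)
d(sqrt(-2 + M)) - R(-2) = -3125 - (-2)*(1 + 2*(-2)) = -3125 - (-2)*(1 - 4) = -3125 - (-2)*(-3) = -3125 - 1*6 = -3125 - 6 = -3131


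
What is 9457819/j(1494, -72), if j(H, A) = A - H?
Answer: -9457819/1566 ≈ -6039.5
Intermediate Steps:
9457819/j(1494, -72) = 9457819/(-72 - 1*1494) = 9457819/(-72 - 1494) = 9457819/(-1566) = 9457819*(-1/1566) = -9457819/1566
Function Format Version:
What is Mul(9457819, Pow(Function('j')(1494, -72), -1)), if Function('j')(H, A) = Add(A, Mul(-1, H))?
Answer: Rational(-9457819, 1566) ≈ -6039.5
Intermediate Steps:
Mul(9457819, Pow(Function('j')(1494, -72), -1)) = Mul(9457819, Pow(Add(-72, Mul(-1, 1494)), -1)) = Mul(9457819, Pow(Add(-72, -1494), -1)) = Mul(9457819, Pow(-1566, -1)) = Mul(9457819, Rational(-1, 1566)) = Rational(-9457819, 1566)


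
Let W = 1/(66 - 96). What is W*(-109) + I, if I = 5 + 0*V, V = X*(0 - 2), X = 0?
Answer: 259/30 ≈ 8.6333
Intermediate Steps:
W = -1/30 (W = 1/(-30) = -1/30 ≈ -0.033333)
V = 0 (V = 0*(0 - 2) = 0*(-2) = 0)
I = 5 (I = 5 + 0*0 = 5 + 0 = 5)
W*(-109) + I = -1/30*(-109) + 5 = 109/30 + 5 = 259/30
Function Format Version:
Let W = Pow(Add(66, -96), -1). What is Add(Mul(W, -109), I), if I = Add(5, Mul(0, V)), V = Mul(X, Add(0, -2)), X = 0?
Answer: Rational(259, 30) ≈ 8.6333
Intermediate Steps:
W = Rational(-1, 30) (W = Pow(-30, -1) = Rational(-1, 30) ≈ -0.033333)
V = 0 (V = Mul(0, Add(0, -2)) = Mul(0, -2) = 0)
I = 5 (I = Add(5, Mul(0, 0)) = Add(5, 0) = 5)
Add(Mul(W, -109), I) = Add(Mul(Rational(-1, 30), -109), 5) = Add(Rational(109, 30), 5) = Rational(259, 30)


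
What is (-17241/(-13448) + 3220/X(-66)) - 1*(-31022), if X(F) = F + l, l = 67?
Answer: 460503657/13448 ≈ 34243.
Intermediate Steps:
X(F) = 67 + F (X(F) = F + 67 = 67 + F)
(-17241/(-13448) + 3220/X(-66)) - 1*(-31022) = (-17241/(-13448) + 3220/(67 - 66)) - 1*(-31022) = (-17241*(-1/13448) + 3220/1) + 31022 = (17241/13448 + 3220*1) + 31022 = (17241/13448 + 3220) + 31022 = 43319801/13448 + 31022 = 460503657/13448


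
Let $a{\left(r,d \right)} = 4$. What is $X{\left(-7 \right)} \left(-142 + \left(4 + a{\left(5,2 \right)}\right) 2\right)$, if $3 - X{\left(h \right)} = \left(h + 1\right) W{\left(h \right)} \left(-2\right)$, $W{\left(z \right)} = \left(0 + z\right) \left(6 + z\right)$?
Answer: $10206$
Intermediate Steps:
$W{\left(z \right)} = z \left(6 + z\right)$
$X{\left(h \right)} = 3 + 2 h \left(1 + h\right) \left(6 + h\right)$ ($X{\left(h \right)} = 3 - \left(h + 1\right) h \left(6 + h\right) \left(-2\right) = 3 - \left(1 + h\right) h \left(6 + h\right) \left(-2\right) = 3 - h \left(1 + h\right) \left(6 + h\right) \left(-2\right) = 3 - - 2 h \left(1 + h\right) \left(6 + h\right) = 3 + 2 h \left(1 + h\right) \left(6 + h\right)$)
$X{\left(-7 \right)} \left(-142 + \left(4 + a{\left(5,2 \right)}\right) 2\right) = \left(3 + 2 \left(-7\right)^{3} + 12 \left(-7\right) + 14 \left(-7\right)^{2}\right) \left(-142 + \left(4 + 4\right) 2\right) = \left(3 + 2 \left(-343\right) - 84 + 14 \cdot 49\right) \left(-142 + 8 \cdot 2\right) = \left(3 - 686 - 84 + 686\right) \left(-142 + 16\right) = \left(-81\right) \left(-126\right) = 10206$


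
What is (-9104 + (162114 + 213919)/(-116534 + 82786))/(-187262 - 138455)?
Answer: 307617825/10992297316 ≈ 0.027985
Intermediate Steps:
(-9104 + (162114 + 213919)/(-116534 + 82786))/(-187262 - 138455) = (-9104 + 376033/(-33748))/(-325717) = (-9104 + 376033*(-1/33748))*(-1/325717) = (-9104 - 376033/33748)*(-1/325717) = -307617825/33748*(-1/325717) = 307617825/10992297316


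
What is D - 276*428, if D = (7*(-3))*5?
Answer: -118233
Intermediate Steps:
D = -105 (D = -21*5 = -105)
D - 276*428 = -105 - 276*428 = -105 - 118128 = -118233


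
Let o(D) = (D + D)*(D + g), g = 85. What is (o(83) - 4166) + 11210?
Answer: 34932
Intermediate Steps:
o(D) = 2*D*(85 + D) (o(D) = (D + D)*(D + 85) = (2*D)*(85 + D) = 2*D*(85 + D))
(o(83) - 4166) + 11210 = (2*83*(85 + 83) - 4166) + 11210 = (2*83*168 - 4166) + 11210 = (27888 - 4166) + 11210 = 23722 + 11210 = 34932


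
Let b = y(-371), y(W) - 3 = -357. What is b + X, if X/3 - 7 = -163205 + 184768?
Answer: 64356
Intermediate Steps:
y(W) = -354 (y(W) = 3 - 357 = -354)
b = -354
X = 64710 (X = 21 + 3*(-163205 + 184768) = 21 + 3*21563 = 21 + 64689 = 64710)
b + X = -354 + 64710 = 64356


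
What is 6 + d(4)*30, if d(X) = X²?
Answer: 486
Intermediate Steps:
6 + d(4)*30 = 6 + 4²*30 = 6 + 16*30 = 6 + 480 = 486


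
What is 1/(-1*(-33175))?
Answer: 1/33175 ≈ 3.0143e-5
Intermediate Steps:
1/(-1*(-33175)) = 1/33175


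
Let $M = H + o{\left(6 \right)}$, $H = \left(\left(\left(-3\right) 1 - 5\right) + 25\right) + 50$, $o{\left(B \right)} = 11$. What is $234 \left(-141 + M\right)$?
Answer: $-14742$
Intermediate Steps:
$H = 67$ ($H = \left(\left(-3 - 5\right) + 25\right) + 50 = \left(-8 + 25\right) + 50 = 17 + 50 = 67$)
$M = 78$ ($M = 67 + 11 = 78$)
$234 \left(-141 + M\right) = 234 \left(-141 + 78\right) = 234 \left(-63\right) = -14742$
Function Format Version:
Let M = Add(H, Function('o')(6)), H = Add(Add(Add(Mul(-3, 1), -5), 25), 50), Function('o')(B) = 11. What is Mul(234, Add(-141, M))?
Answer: -14742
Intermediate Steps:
H = 67 (H = Add(Add(Add(-3, -5), 25), 50) = Add(Add(-8, 25), 50) = Add(17, 50) = 67)
M = 78 (M = Add(67, 11) = 78)
Mul(234, Add(-141, M)) = Mul(234, Add(-141, 78)) = Mul(234, -63) = -14742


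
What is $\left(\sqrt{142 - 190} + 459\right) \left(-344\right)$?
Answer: $-157896 - 1376 i \sqrt{3} \approx -1.579 \cdot 10^{5} - 2383.3 i$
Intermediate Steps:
$\left(\sqrt{142 - 190} + 459\right) \left(-344\right) = \left(\sqrt{-48} + 459\right) \left(-344\right) = \left(4 i \sqrt{3} + 459\right) \left(-344\right) = \left(459 + 4 i \sqrt{3}\right) \left(-344\right) = -157896 - 1376 i \sqrt{3}$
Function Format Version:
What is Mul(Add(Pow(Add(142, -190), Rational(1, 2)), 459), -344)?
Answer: Add(-157896, Mul(-1376, I, Pow(3, Rational(1, 2)))) ≈ Add(-1.5790e+5, Mul(-2383.3, I))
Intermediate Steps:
Mul(Add(Pow(Add(142, -190), Rational(1, 2)), 459), -344) = Mul(Add(Pow(-48, Rational(1, 2)), 459), -344) = Mul(Add(Mul(4, I, Pow(3, Rational(1, 2))), 459), -344) = Mul(Add(459, Mul(4, I, Pow(3, Rational(1, 2)))), -344) = Add(-157896, Mul(-1376, I, Pow(3, Rational(1, 2))))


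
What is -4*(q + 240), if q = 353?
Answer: -2372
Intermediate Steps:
-4*(q + 240) = -4*(353 + 240) = -4*593 = -2372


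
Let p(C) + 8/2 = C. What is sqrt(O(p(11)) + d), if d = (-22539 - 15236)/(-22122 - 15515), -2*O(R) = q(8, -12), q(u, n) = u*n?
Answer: sqrt(69415838587)/37637 ≈ 7.0003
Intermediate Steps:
p(C) = -4 + C
q(u, n) = n*u
O(R) = 48 (O(R) = -(-6)*8 = -1/2*(-96) = 48)
d = 37775/37637 (d = -37775/(-37637) = -37775*(-1/37637) = 37775/37637 ≈ 1.0037)
sqrt(O(p(11)) + d) = sqrt(48 + 37775/37637) = sqrt(1844351/37637) = sqrt(69415838587)/37637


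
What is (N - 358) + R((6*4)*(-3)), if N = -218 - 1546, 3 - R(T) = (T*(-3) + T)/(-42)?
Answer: -14809/7 ≈ -2115.6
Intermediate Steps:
R(T) = 3 - T/21 (R(T) = 3 - (T*(-3) + T)/(-42) = 3 - (-3*T + T)*(-1)/42 = 3 - (-2*T)*(-1)/42 = 3 - T/21)
N = -1764
(N - 358) + R((6*4)*(-3)) = (-1764 - 358) + (3 - 6*4*(-3)/21) = -2122 + (3 - 8*(-3)/7) = -2122 + (3 - 1/21*(-72)) = -2122 + (3 + 24/7) = -2122 + 45/7 = -14809/7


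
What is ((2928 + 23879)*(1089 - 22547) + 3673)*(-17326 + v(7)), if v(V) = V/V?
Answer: 9965702664225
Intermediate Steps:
v(V) = 1
((2928 + 23879)*(1089 - 22547) + 3673)*(-17326 + v(7)) = ((2928 + 23879)*(1089 - 22547) + 3673)*(-17326 + 1) = (26807*(-21458) + 3673)*(-17325) = (-575224606 + 3673)*(-17325) = -575220933*(-17325) = 9965702664225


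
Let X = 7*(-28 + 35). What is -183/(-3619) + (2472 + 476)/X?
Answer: 1525397/25333 ≈ 60.214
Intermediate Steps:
X = 49 (X = 7*7 = 49)
-183/(-3619) + (2472 + 476)/X = -183/(-3619) + (2472 + 476)/49 = -183*(-1/3619) + 2948*(1/49) = 183/3619 + 2948/49 = 1525397/25333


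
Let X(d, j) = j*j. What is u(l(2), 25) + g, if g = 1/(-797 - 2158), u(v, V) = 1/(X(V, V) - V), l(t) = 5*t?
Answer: 157/118200 ≈ 0.0013283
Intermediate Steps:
X(d, j) = j**2
u(v, V) = 1/(V**2 - V)
g = -1/2955 (g = 1/(-2955) = -1/2955 ≈ -0.00033841)
u(l(2), 25) + g = 1/(25*(-1 + 25)) - 1/2955 = (1/25)/24 - 1/2955 = (1/25)*(1/24) - 1/2955 = 1/600 - 1/2955 = 157/118200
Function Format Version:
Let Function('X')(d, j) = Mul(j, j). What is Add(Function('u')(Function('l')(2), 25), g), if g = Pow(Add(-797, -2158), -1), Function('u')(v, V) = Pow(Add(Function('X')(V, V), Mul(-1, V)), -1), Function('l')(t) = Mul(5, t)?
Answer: Rational(157, 118200) ≈ 0.0013283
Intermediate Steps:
Function('X')(d, j) = Pow(j, 2)
Function('u')(v, V) = Pow(Add(Pow(V, 2), Mul(-1, V)), -1)
g = Rational(-1, 2955) (g = Pow(-2955, -1) = Rational(-1, 2955) ≈ -0.00033841)
Add(Function('u')(Function('l')(2), 25), g) = Add(Mul(Pow(25, -1), Pow(Add(-1, 25), -1)), Rational(-1, 2955)) = Add(Mul(Rational(1, 25), Pow(24, -1)), Rational(-1, 2955)) = Add(Mul(Rational(1, 25), Rational(1, 24)), Rational(-1, 2955)) = Add(Rational(1, 600), Rational(-1, 2955)) = Rational(157, 118200)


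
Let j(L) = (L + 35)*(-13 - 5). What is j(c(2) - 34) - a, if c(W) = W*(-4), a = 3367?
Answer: -3241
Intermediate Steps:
c(W) = -4*W
j(L) = -630 - 18*L (j(L) = (35 + L)*(-18) = -630 - 18*L)
j(c(2) - 34) - a = (-630 - 18*(-4*2 - 34)) - 1*3367 = (-630 - 18*(-8 - 34)) - 3367 = (-630 - 18*(-42)) - 3367 = (-630 + 756) - 3367 = 126 - 3367 = -3241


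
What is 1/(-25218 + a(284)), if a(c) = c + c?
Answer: -1/24650 ≈ -4.0568e-5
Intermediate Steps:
a(c) = 2*c
1/(-25218 + a(284)) = 1/(-25218 + 2*284) = 1/(-25218 + 568) = 1/(-24650) = -1/24650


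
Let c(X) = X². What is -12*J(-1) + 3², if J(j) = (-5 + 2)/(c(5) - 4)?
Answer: 75/7 ≈ 10.714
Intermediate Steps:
J(j) = -⅐ (J(j) = (-5 + 2)/(5² - 4) = -3/(25 - 4) = -3/21 = -3*1/21 = -⅐)
-12*J(-1) + 3² = -12*(-⅐) + 3² = 12/7 + 9 = 75/7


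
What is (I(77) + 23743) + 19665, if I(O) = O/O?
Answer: 43409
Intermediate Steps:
I(O) = 1
(I(77) + 23743) + 19665 = (1 + 23743) + 19665 = 23744 + 19665 = 43409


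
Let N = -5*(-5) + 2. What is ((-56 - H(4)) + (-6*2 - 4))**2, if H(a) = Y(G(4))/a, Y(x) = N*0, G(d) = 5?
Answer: 5184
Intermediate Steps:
N = 27 (N = 25 + 2 = 27)
Y(x) = 0 (Y(x) = 27*0 = 0)
H(a) = 0 (H(a) = 0/a = 0)
((-56 - H(4)) + (-6*2 - 4))**2 = ((-56 - 1*0) + (-6*2 - 4))**2 = ((-56 + 0) + (-12 - 4))**2 = (-56 - 16)**2 = (-72)**2 = 5184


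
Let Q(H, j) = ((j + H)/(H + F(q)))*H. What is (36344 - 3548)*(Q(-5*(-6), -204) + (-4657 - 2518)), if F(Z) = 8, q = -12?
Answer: -4556512260/19 ≈ -2.3982e+8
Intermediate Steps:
Q(H, j) = H*(H + j)/(8 + H) (Q(H, j) = ((j + H)/(H + 8))*H = ((H + j)/(8 + H))*H = H*(H + j)/(8 + H))
(36344 - 3548)*(Q(-5*(-6), -204) + (-4657 - 2518)) = (36344 - 3548)*((-5*(-6))*(-5*(-6) - 204)/(8 - 5*(-6)) + (-4657 - 2518)) = 32796*(30*(30 - 204)/(8 + 30) - 7175) = 32796*(30*(-174)/38 - 7175) = 32796*(30*(1/38)*(-174) - 7175) = 32796*(-2610/19 - 7175) = 32796*(-138935/19) = -4556512260/19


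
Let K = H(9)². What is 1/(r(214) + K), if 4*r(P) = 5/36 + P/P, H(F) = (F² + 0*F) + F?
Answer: 144/1166441 ≈ 0.00012345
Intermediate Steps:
H(F) = F + F² (H(F) = (F² + 0) + F = F² + F = F + F²)
r(P) = 41/144 (r(P) = (5/36 + P/P)/4 = (5*(1/36) + 1)/4 = (5/36 + 1)/4 = (¼)*(41/36) = 41/144)
K = 8100 (K = (9*(1 + 9))² = (9*10)² = 90² = 8100)
1/(r(214) + K) = 1/(41/144 + 8100) = 1/(1166441/144) = 144/1166441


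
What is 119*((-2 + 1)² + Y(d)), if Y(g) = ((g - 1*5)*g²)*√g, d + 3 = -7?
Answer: 119 - 178500*I*√10 ≈ 119.0 - 5.6447e+5*I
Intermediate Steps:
d = -10 (d = -3 - 7 = -10)
Y(g) = g^(5/2)*(-5 + g) (Y(g) = ((g - 5)*g²)*√g = ((-5 + g)*g²)*√g = (g²*(-5 + g))*√g = g^(5/2)*(-5 + g))
119*((-2 + 1)² + Y(d)) = 119*((-2 + 1)² + (-10)^(5/2)*(-5 - 10)) = 119*((-1)² + (100*I*√10)*(-15)) = 119*(1 - 1500*I*√10) = 119 - 178500*I*√10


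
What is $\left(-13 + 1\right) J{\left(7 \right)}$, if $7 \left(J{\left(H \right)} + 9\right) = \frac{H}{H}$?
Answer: $\frac{744}{7} \approx 106.29$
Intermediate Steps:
$J{\left(H \right)} = - \frac{62}{7}$ ($J{\left(H \right)} = -9 + \frac{H \frac{1}{H}}{7} = -9 + \frac{1}{7} \cdot 1 = -9 + \frac{1}{7} = - \frac{62}{7}$)
$\left(-13 + 1\right) J{\left(7 \right)} = \left(-13 + 1\right) \left(- \frac{62}{7}\right) = \left(-12\right) \left(- \frac{62}{7}\right) = \frac{744}{7}$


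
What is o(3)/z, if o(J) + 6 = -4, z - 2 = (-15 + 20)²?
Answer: -10/27 ≈ -0.37037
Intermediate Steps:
z = 27 (z = 2 + (-15 + 20)² = 2 + 5² = 2 + 25 = 27)
o(J) = -10 (o(J) = -6 - 4 = -10)
o(3)/z = -10/27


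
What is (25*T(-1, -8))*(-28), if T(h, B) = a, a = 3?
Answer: -2100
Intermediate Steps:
T(h, B) = 3
(25*T(-1, -8))*(-28) = (25*3)*(-28) = 75*(-28) = -2100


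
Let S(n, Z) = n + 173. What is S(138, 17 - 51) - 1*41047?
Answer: -40736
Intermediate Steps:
S(n, Z) = 173 + n
S(138, 17 - 51) - 1*41047 = (173 + 138) - 1*41047 = 311 - 41047 = -40736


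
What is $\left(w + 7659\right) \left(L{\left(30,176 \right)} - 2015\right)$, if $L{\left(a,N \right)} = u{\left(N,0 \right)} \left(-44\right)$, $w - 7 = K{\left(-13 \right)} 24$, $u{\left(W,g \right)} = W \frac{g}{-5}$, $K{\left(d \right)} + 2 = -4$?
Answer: $-15156830$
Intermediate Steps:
$K{\left(d \right)} = -6$ ($K{\left(d \right)} = -2 - 4 = -6$)
$u{\left(W,g \right)} = - \frac{W g}{5}$ ($u{\left(W,g \right)} = W g \left(- \frac{1}{5}\right) = W \left(- \frac{g}{5}\right) = - \frac{W g}{5}$)
$w = -137$ ($w = 7 - 144 = -137$)
$L{\left(a,N \right)} = 0$ ($L{\left(a,N \right)} = \left(- \frac{1}{5}\right) N 0 \left(-44\right) = 0 \left(-44\right) = 0$)
$\left(w + 7659\right) \left(L{\left(30,176 \right)} - 2015\right) = \left(-137 + 7659\right) \left(0 - 2015\right) = 7522 \left(0 - 2015\right) = 7522 \left(-2015\right) = -15156830$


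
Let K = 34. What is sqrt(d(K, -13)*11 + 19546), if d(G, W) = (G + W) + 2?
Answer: sqrt(19799) ≈ 140.71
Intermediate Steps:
d(G, W) = 2 + G + W
sqrt(d(K, -13)*11 + 19546) = sqrt((2 + 34 - 13)*11 + 19546) = sqrt(23*11 + 19546) = sqrt(253 + 19546) = sqrt(19799)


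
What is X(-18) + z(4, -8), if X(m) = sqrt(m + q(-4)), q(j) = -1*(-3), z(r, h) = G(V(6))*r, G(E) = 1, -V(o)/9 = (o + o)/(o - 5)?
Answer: 4 + I*sqrt(15) ≈ 4.0 + 3.873*I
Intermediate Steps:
V(o) = -18*o/(-5 + o) (V(o) = -9*(o + o)/(o - 5) = -9*2*o/(-5 + o) = -18*o/(-5 + o))
z(r, h) = r (z(r, h) = 1*r = r)
q(j) = 3
X(m) = sqrt(3 + m) (X(m) = sqrt(m + 3) = sqrt(3 + m))
X(-18) + z(4, -8) = sqrt(3 - 18) + 4 = sqrt(-15) + 4 = I*sqrt(15) + 4 = 4 + I*sqrt(15)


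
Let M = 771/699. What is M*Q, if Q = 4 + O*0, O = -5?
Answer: 1028/233 ≈ 4.4120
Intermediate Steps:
M = 257/233 (M = 771*(1/699) = 257/233 ≈ 1.1030)
Q = 4 (Q = 4 - 5*0 = 4 + 0 = 4)
M*Q = (257/233)*4 = 1028/233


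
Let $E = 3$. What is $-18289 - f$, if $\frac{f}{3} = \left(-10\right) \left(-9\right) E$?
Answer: $-19099$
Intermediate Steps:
$f = 810$ ($f = 3 \left(-10\right) \left(-9\right) 3 = 3 \cdot 90 \cdot 3 = 3 \cdot 270 = 810$)
$-18289 - f = -18289 - 810 = -19099$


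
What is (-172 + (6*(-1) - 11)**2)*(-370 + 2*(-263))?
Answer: -104832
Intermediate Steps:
(-172 + (6*(-1) - 11)**2)*(-370 + 2*(-263)) = (-172 + (-6 - 11)**2)*(-370 - 526) = (-172 + (-17)**2)*(-896) = (-172 + 289)*(-896) = 117*(-896) = -104832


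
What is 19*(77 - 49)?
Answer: 532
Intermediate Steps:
19*(77 - 49) = 19*28 = 532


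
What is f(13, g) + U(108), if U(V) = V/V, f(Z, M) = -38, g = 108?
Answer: -37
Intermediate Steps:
U(V) = 1
f(13, g) + U(108) = -38 + 1 = -37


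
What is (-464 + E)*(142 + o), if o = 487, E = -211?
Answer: -424575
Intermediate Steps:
(-464 + E)*(142 + o) = (-464 - 211)*(142 + 487) = -675*629 = -424575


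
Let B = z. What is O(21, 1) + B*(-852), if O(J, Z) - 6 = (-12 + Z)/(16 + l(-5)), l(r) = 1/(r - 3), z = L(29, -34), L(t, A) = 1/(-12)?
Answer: 9691/127 ≈ 76.307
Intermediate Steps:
L(t, A) = -1/12
z = -1/12 ≈ -0.083333
B = -1/12 ≈ -0.083333
l(r) = 1/(-3 + r)
O(J, Z) = 666/127 + 8*Z/127 (O(J, Z) = 6 + (-12 + Z)/(16 + 1/(-3 - 5)) = 6 + (-12 + Z)/(16 + 1/(-8)) = 6 + (-12 + Z)/(16 - 1/8) = 6 + (-12 + Z)/(127/8) = 6 + (-12 + Z)*(8/127) = 6 + (-96/127 + 8*Z/127) = 666/127 + 8*Z/127)
O(21, 1) + B*(-852) = (666/127 + (8/127)*1) - 1/12*(-852) = (666/127 + 8/127) + 71 = 674/127 + 71 = 9691/127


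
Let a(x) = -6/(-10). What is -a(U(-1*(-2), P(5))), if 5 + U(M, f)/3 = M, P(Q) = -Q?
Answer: -3/5 ≈ -0.60000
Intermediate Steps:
U(M, f) = -15 + 3*M
a(x) = 3/5 (a(x) = -1/10*(-6) = 3/5)
-a(U(-1*(-2), P(5))) = -1*3/5 = -3/5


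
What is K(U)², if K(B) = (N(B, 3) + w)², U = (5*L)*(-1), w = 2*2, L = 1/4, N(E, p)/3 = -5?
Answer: 14641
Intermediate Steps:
N(E, p) = -15 (N(E, p) = 3*(-5) = -15)
L = ¼ ≈ 0.25000
w = 4
U = -5/4 (U = (5*(¼))*(-1) = (5/4)*(-1) = -5/4 ≈ -1.2500)
K(B) = 121 (K(B) = (-15 + 4)² = (-11)² = 121)
K(U)² = 121² = 14641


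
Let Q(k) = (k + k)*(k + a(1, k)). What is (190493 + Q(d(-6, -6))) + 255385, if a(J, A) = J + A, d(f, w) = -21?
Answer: 447600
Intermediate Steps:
a(J, A) = A + J
Q(k) = 2*k*(1 + 2*k) (Q(k) = (k + k)*(k + (k + 1)) = (2*k)*(k + (1 + k)) = (2*k)*(1 + 2*k) = 2*k*(1 + 2*k))
(190493 + Q(d(-6, -6))) + 255385 = (190493 + 2*(-21)*(1 + 2*(-21))) + 255385 = (190493 + 2*(-21)*(1 - 42)) + 255385 = (190493 + 2*(-21)*(-41)) + 255385 = (190493 + 1722) + 255385 = 192215 + 255385 = 447600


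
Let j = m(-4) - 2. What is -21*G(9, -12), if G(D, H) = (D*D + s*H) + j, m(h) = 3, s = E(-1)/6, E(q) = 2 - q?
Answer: -1596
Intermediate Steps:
s = ½ (s = (2 - 1*(-1))/6 = (2 + 1)*(⅙) = 3*(⅙) = ½ ≈ 0.50000)
j = 1 (j = 3 - 2 = 1)
G(D, H) = 1 + D² + H/2 (G(D, H) = (D*D + H/2) + 1 = (D² + H/2) + 1 = 1 + D² + H/2)
-21*G(9, -12) = -21*(1 + 9² + (½)*(-12)) = -21*(1 + 81 - 6) = -21*76 = -1596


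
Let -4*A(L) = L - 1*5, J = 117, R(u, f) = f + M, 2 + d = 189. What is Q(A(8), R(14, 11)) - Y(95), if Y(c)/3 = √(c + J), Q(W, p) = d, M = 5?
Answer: 187 - 6*√53 ≈ 143.32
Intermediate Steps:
d = 187 (d = -2 + 189 = 187)
R(u, f) = 5 + f (R(u, f) = f + 5 = 5 + f)
A(L) = 5/4 - L/4 (A(L) = -(L - 1*5)/4 = -(L - 5)/4 = -(-5 + L)/4 = 5/4 - L/4)
Q(W, p) = 187
Y(c) = 3*√(117 + c) (Y(c) = 3*√(c + 117) = 3*√(117 + c))
Q(A(8), R(14, 11)) - Y(95) = 187 - 3*√(117 + 95) = 187 - 3*√212 = 187 - 3*2*√53 = 187 - 6*√53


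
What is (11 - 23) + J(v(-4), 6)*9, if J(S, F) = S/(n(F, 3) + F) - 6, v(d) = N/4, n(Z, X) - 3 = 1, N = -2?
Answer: -1329/20 ≈ -66.450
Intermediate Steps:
n(Z, X) = 4 (n(Z, X) = 3 + 1 = 4)
v(d) = -½ (v(d) = -2/4 = -2*¼ = -½)
J(S, F) = -6 + S/(4 + F) (J(S, F) = S/(4 + F) - 6 = -6 + S/(4 + F))
(11 - 23) + J(v(-4), 6)*9 = (11 - 23) + ((-24 - ½ - 6*6)/(4 + 6))*9 = -12 + ((-24 - ½ - 36)/10)*9 = -12 + ((⅒)*(-121/2))*9 = -12 - 121/20*9 = -12 - 1089/20 = -1329/20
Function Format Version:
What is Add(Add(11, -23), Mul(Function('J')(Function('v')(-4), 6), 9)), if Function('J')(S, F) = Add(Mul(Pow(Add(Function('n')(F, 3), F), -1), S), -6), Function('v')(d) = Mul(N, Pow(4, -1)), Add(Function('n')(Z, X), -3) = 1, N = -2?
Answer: Rational(-1329, 20) ≈ -66.450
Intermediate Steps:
Function('n')(Z, X) = 4 (Function('n')(Z, X) = Add(3, 1) = 4)
Function('v')(d) = Rational(-1, 2) (Function('v')(d) = Mul(-2, Pow(4, -1)) = Mul(-2, Rational(1, 4)) = Rational(-1, 2))
Function('J')(S, F) = Add(-6, Mul(S, Pow(Add(4, F), -1))) (Function('J')(S, F) = Add(Mul(Pow(Add(4, F), -1), S), -6) = Add(Mul(S, Pow(Add(4, F), -1)), -6) = Add(-6, Mul(S, Pow(Add(4, F), -1))))
Add(Add(11, -23), Mul(Function('J')(Function('v')(-4), 6), 9)) = Add(Add(11, -23), Mul(Mul(Pow(Add(4, 6), -1), Add(-24, Rational(-1, 2), Mul(-6, 6))), 9)) = Add(-12, Mul(Mul(Pow(10, -1), Add(-24, Rational(-1, 2), -36)), 9)) = Add(-12, Mul(Mul(Rational(1, 10), Rational(-121, 2)), 9)) = Add(-12, Mul(Rational(-121, 20), 9)) = Add(-12, Rational(-1089, 20)) = Rational(-1329, 20)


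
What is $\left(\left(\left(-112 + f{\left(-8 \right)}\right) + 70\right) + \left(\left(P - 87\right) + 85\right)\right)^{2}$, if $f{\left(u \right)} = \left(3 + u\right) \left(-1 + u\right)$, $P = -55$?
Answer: $2916$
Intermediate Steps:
$f{\left(u \right)} = \left(-1 + u\right) \left(3 + u\right)$
$\left(\left(\left(-112 + f{\left(-8 \right)}\right) + 70\right) + \left(\left(P - 87\right) + 85\right)\right)^{2} = \left(\left(\left(-112 + \left(-3 + \left(-8\right)^{2} + 2 \left(-8\right)\right)\right) + 70\right) + \left(\left(-55 - 87\right) + 85\right)\right)^{2} = \left(\left(\left(-112 - -45\right) + 70\right) + \left(-142 + 85\right)\right)^{2} = \left(\left(\left(-112 + 45\right) + 70\right) - 57\right)^{2} = \left(\left(-67 + 70\right) - 57\right)^{2} = \left(3 - 57\right)^{2} = \left(-54\right)^{2} = 2916$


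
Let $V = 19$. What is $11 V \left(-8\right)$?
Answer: $-1672$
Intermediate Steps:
$11 V \left(-8\right) = 11 \cdot 19 \left(-8\right) = 209 \left(-8\right) = -1672$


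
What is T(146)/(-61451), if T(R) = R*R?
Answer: -21316/61451 ≈ -0.34688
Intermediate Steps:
T(R) = R²
T(146)/(-61451) = 146²/(-61451) = 21316*(-1/61451) = -21316/61451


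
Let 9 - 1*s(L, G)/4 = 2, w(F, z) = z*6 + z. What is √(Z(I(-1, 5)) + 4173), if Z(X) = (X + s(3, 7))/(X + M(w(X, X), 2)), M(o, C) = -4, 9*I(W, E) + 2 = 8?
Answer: √104110/5 ≈ 64.532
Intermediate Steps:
w(F, z) = 7*z (w(F, z) = 6*z + z = 7*z)
I(W, E) = ⅔ (I(W, E) = -2/9 + (⅑)*8 = -2/9 + 8/9 = ⅔)
s(L, G) = 28 (s(L, G) = 36 - 4*2 = 36 - 8 = 28)
Z(X) = (28 + X)/(-4 + X) (Z(X) = (X + 28)/(X - 4) = (28 + X)/(-4 + X))
√(Z(I(-1, 5)) + 4173) = √((28 + ⅔)/(-4 + ⅔) + 4173) = √((86/3)/(-10/3) + 4173) = √(-3/10*86/3 + 4173) = √(-43/5 + 4173) = √(20822/5) = √104110/5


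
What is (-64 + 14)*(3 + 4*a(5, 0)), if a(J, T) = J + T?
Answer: -1150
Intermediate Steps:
(-64 + 14)*(3 + 4*a(5, 0)) = (-64 + 14)*(3 + 4*(5 + 0)) = -50*(3 + 4*5) = -50*(3 + 20) = -50*23 = -1150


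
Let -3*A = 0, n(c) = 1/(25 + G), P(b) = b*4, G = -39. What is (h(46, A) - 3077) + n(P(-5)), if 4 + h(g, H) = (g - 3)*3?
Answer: -41329/14 ≈ -2952.1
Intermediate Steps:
P(b) = 4*b
n(c) = -1/14 (n(c) = 1/(25 - 39) = 1/(-14) = -1/14)
A = 0 (A = -1/3*0 = 0)
h(g, H) = -13 + 3*g (h(g, H) = -4 + (g - 3)*3 = -4 + (-3 + g)*3 = -4 + (-9 + 3*g) = -13 + 3*g)
(h(46, A) - 3077) + n(P(-5)) = ((-13 + 3*46) - 3077) - 1/14 = ((-13 + 138) - 3077) - 1/14 = (125 - 3077) - 1/14 = -2952 - 1/14 = -41329/14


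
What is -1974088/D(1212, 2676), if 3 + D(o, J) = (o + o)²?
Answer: -1974088/5875773 ≈ -0.33597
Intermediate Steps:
D(o, J) = -3 + 4*o² (D(o, J) = -3 + (o + o)² = -3 + (2*o)² = -3 + 4*o²)
-1974088/D(1212, 2676) = -1974088/(-3 + 4*1212²) = -1974088/(-3 + 4*1468944) = -1974088/(-3 + 5875776) = -1974088/5875773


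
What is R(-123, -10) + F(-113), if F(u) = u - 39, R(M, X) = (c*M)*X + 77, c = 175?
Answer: 215175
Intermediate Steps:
R(M, X) = 77 + 175*M*X (R(M, X) = (175*M)*X + 77 = 175*M*X + 77 = 77 + 175*M*X)
F(u) = -39 + u
R(-123, -10) + F(-113) = (77 + 175*(-123)*(-10)) + (-39 - 113) = (77 + 215250) - 152 = 215327 - 152 = 215175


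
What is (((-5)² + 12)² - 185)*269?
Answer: 318496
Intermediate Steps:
(((-5)² + 12)² - 185)*269 = ((25 + 12)² - 185)*269 = (37² - 185)*269 = (1369 - 185)*269 = 1184*269 = 318496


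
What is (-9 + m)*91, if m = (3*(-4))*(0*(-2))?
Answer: -819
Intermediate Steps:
m = 0 (m = -12*0 = 0)
(-9 + m)*91 = (-9 + 0)*91 = -9*91 = -819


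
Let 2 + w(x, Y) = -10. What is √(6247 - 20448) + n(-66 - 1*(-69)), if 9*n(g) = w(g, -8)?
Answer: -4/3 + I*√14201 ≈ -1.3333 + 119.17*I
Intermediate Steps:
w(x, Y) = -12 (w(x, Y) = -2 - 10 = -12)
n(g) = -4/3 (n(g) = (⅑)*(-12) = -4/3)
√(6247 - 20448) + n(-66 - 1*(-69)) = √(6247 - 20448) - 4/3 = √(-14201) - 4/3 = I*√14201 - 4/3 = -4/3 + I*√14201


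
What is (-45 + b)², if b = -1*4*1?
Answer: 2401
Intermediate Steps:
b = -4 (b = -4*1 = -4)
(-45 + b)² = (-45 - 4)² = (-49)² = 2401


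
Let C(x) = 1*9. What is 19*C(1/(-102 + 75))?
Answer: 171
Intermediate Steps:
C(x) = 9
19*C(1/(-102 + 75)) = 19*9 = 171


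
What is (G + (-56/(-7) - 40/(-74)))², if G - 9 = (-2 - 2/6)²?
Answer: 58583716/110889 ≈ 528.31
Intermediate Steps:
G = 130/9 (G = 9 + (-2 - 2/6)² = 9 + (-2 - 2*⅙)² = 9 + (-2 - ⅓)² = 9 + (-7/3)² = 9 + 49/9 = 130/9 ≈ 14.444)
(G + (-56/(-7) - 40/(-74)))² = (130/9 + (-56/(-7) - 40/(-74)))² = (130/9 + (-56*(-⅐) - 40*(-1/74)))² = (130/9 + (8 + 20/37))² = (130/9 + 316/37)² = (7654/333)² = 58583716/110889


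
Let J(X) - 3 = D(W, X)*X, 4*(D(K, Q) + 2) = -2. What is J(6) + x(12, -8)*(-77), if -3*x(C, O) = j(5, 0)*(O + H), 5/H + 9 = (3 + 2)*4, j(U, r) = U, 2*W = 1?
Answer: -2941/3 ≈ -980.33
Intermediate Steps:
W = ½ (W = (½)*1 = ½ ≈ 0.50000)
H = 5/11 (H = 5/(-9 + (3 + 2)*4) = 5/(-9 + 5*4) = 5/(-9 + 20) = 5/11 ≈ 0.45455)
D(K, Q) = -5/2 (D(K, Q) = -2 + (¼)*(-2) = -2 - ½ = -5/2)
x(C, O) = -25/33 - 5*O/3 (x(C, O) = -5*(O + 5/11)/3 = -5*(5/11 + O)/3 = -(25/11 + 5*O)/3 = -25/33 - 5*O/3)
J(X) = 3 - 5*X/2
J(6) + x(12, -8)*(-77) = (3 - 5/2*6) + (-25/33 - 5/3*(-8))*(-77) = (3 - 15) + (-25/33 + 40/3)*(-77) = -12 + (415/33)*(-77) = -12 - 2905/3 = -2941/3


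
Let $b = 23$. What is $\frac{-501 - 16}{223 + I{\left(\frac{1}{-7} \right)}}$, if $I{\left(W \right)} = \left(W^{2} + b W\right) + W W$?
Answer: $- \frac{25333}{10768} \approx -2.3526$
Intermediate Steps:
$I{\left(W \right)} = 2 W^{2} + 23 W$ ($I{\left(W \right)} = \left(W^{2} + 23 W\right) + W W = \left(W^{2} + 23 W\right) + W^{2} = 2 W^{2} + 23 W$)
$\frac{-501 - 16}{223 + I{\left(\frac{1}{-7} \right)}} = \frac{-501 - 16}{223 + \frac{23 + \frac{2}{-7}}{-7}} = \frac{-501 + \left(-209 + 193\right)}{223 - \frac{23 + 2 \left(- \frac{1}{7}\right)}{7}} = \frac{-501 - 16}{223 - \frac{23 - \frac{2}{7}}{7}} = - \frac{517}{223 - \frac{159}{49}} = - \frac{517}{\frac{10768}{49}} = \left(-517\right) \frac{49}{10768} = - \frac{25333}{10768}$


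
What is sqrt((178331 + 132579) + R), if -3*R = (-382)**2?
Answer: sqrt(2360418)/3 ≈ 512.12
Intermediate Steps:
R = -145924/3 (R = -1/3*(-382)**2 = -1/3*145924 = -145924/3 ≈ -48641.)
sqrt((178331 + 132579) + R) = sqrt((178331 + 132579) - 145924/3) = sqrt(310910 - 145924/3) = sqrt(786806/3) = sqrt(2360418)/3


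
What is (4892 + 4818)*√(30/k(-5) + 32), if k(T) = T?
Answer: 9710*√26 ≈ 49512.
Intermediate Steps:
(4892 + 4818)*√(30/k(-5) + 32) = (4892 + 4818)*√(30/(-5) + 32) = 9710*√(30*(-⅕) + 32) = 9710*√(-6 + 32) = 9710*√26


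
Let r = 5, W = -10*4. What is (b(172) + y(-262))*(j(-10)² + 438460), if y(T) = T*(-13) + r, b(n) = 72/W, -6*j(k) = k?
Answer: 1494807302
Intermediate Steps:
W = -40
j(k) = -k/6
b(n) = -9/5 (b(n) = 72/(-40) = 72*(-1/40) = -9/5)
y(T) = 5 - 13*T (y(T) = T*(-13) + 5 = -13*T + 5 = 5 - 13*T)
(b(172) + y(-262))*(j(-10)² + 438460) = (-9/5 + (5 - 13*(-262)))*((-⅙*(-10))² + 438460) = (-9/5 + (5 + 3406))*((5/3)² + 438460) = (-9/5 + 3411)*(25/9 + 438460) = (17046/5)*(3946165/9) = 1494807302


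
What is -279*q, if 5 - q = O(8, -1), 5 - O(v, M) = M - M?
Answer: 0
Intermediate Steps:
O(v, M) = 5 (O(v, M) = 5 - (M - M) = 5 - 1*0 = 5 + 0 = 5)
q = 0 (q = 5 - 1*5 = 5 - 5 = 0)
-279*q = -279*0 = 0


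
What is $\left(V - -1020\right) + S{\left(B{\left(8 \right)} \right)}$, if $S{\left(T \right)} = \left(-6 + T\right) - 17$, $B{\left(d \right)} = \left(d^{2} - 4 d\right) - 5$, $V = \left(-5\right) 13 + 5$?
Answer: $964$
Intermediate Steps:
$V = -60$ ($V = -65 + 5 = -60$)
$B{\left(d \right)} = -5 + d^{2} - 4 d$
$S{\left(T \right)} = -23 + T$
$\left(V - -1020\right) + S{\left(B{\left(8 \right)} \right)} = \left(-60 - -1020\right) - -4 = \left(-60 + 1020\right) - -4 = 960 + \left(-23 + 27\right) = 960 + 4 = 964$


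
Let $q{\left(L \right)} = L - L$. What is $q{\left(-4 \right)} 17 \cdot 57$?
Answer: $0$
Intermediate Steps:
$q{\left(L \right)} = 0$
$q{\left(-4 \right)} 17 \cdot 57 = 0 \cdot 17 \cdot 57 = 0 \cdot 57 = 0$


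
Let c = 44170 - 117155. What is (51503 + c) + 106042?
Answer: 84560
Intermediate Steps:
c = -72985
(51503 + c) + 106042 = (51503 - 72985) + 106042 = -21482 + 106042 = 84560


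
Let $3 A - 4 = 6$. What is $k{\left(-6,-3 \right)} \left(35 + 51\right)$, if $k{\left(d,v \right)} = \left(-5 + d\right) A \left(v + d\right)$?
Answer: $28380$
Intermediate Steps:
$A = \frac{10}{3}$ ($A = \frac{4}{3} + \frac{1}{3} \cdot 6 = \frac{4}{3} + 2 = \frac{10}{3} \approx 3.3333$)
$k{\left(d,v \right)} = \left(- \frac{50}{3} + \frac{10 d}{3}\right) \left(d + v\right)$ ($k{\left(d,v \right)} = \left(-5 + d\right) \frac{10}{3} \left(v + d\right) = \left(- \frac{50}{3} + \frac{10 d}{3}\right) \left(d + v\right)$)
$k{\left(-6,-3 \right)} \left(35 + 51\right) = \left(\left(- \frac{50}{3}\right) \left(-6\right) - -50 + \frac{10 \left(-6\right)^{2}}{3} + \frac{10}{3} \left(-6\right) \left(-3\right)\right) \left(35 + 51\right) = \left(100 + 50 + \frac{10}{3} \cdot 36 + 60\right) 86 = \left(100 + 50 + 120 + 60\right) 86 = 330 \cdot 86 = 28380$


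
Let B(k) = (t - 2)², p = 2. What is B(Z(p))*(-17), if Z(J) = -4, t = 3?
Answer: -17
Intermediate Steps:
B(k) = 1 (B(k) = (3 - 2)² = 1² = 1)
B(Z(p))*(-17) = 1*(-17) = -17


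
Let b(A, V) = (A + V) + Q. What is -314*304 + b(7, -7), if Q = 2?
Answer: -95454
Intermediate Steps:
b(A, V) = 2 + A + V (b(A, V) = (A + V) + 2 = 2 + A + V)
-314*304 + b(7, -7) = -314*304 + (2 + 7 - 7) = -95456 + 2 = -95454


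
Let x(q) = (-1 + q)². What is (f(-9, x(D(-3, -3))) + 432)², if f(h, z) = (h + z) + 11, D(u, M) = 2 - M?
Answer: 202500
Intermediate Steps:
f(h, z) = 11 + h + z
(f(-9, x(D(-3, -3))) + 432)² = ((11 - 9 + (-1 + (2 - 1*(-3)))²) + 432)² = ((11 - 9 + (-1 + (2 + 3))²) + 432)² = ((11 - 9 + (-1 + 5)²) + 432)² = ((11 - 9 + 4²) + 432)² = ((11 - 9 + 16) + 432)² = (18 + 432)² = 450² = 202500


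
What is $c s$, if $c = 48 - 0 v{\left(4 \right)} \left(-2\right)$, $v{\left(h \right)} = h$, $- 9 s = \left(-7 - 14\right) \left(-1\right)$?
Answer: $-112$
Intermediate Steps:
$s = - \frac{7}{3}$ ($s = - \frac{\left(-7 - 14\right) \left(-1\right)}{9} = - \frac{\left(-21\right) \left(-1\right)}{9} = \left(- \frac{1}{9}\right) 21 = - \frac{7}{3} \approx -2.3333$)
$c = 48$ ($c = 48 - 0 \cdot 4 \left(-2\right) = 48 - 0 \left(-2\right) = 48 - 0 = 48 + 0 = 48$)
$c s = 48 \left(- \frac{7}{3}\right) = -112$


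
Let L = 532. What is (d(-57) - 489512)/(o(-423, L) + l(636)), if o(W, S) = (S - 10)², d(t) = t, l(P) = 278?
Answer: -489569/272762 ≈ -1.7949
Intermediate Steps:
o(W, S) = (-10 + S)²
(d(-57) - 489512)/(o(-423, L) + l(636)) = (-57 - 489512)/((-10 + 532)² + 278) = -489569/(522² + 278) = -489569/(272484 + 278) = -489569/272762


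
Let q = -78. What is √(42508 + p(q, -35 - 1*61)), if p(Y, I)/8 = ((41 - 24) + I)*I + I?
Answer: 2*√25603 ≈ 320.02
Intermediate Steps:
p(Y, I) = 8*I + 8*I*(17 + I) (p(Y, I) = 8*(((41 - 24) + I)*I + I) = 8*((17 + I)*I + I) = 8*(I*(17 + I) + I) = 8*(I + I*(17 + I)) = 8*I + 8*I*(17 + I))
√(42508 + p(q, -35 - 1*61)) = √(42508 + 8*(-35 - 1*61)*(18 + (-35 - 1*61))) = √(42508 + 8*(-35 - 61)*(18 + (-35 - 61))) = √(42508 + 8*(-96)*(18 - 96)) = √(42508 + 8*(-96)*(-78)) = √(42508 + 59904) = √102412 = 2*√25603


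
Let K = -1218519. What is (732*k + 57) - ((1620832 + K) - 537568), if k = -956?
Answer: -564480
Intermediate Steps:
(732*k + 57) - ((1620832 + K) - 537568) = (732*(-956) + 57) - ((1620832 - 1218519) - 537568) = (-699792 + 57) - (402313 - 537568) = -699735 - 1*(-135255) = -699735 + 135255 = -564480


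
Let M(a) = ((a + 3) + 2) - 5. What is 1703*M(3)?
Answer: 5109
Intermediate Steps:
M(a) = a (M(a) = ((3 + a) + 2) - 5 = (5 + a) - 5 = a)
1703*M(3) = 1703*3 = 5109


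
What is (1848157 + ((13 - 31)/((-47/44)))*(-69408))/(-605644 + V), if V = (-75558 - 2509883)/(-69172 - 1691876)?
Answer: -56163770750664/50128581765137 ≈ -1.1204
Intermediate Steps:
V = 2585441/1761048 (V = -2585441/(-1761048) = -2585441*(-1/1761048) = 2585441/1761048 ≈ 1.4681)
(1848157 + ((13 - 31)/((-47/44)))*(-69408))/(-605644 + V) = (1848157 + ((13 - 31)/((-47/44)))*(-69408))/(-605644 + 2585441/1761048) = (1848157 - 18/((-47*1/44))*(-69408))/(-1066565569471/1761048) = (1848157 - 18/(-47/44)*(-69408))*(-1761048/1066565569471) = (1848157 - 18*(-44/47)*(-69408))*(-1761048/1066565569471) = (1848157 + (792/47)*(-69408))*(-1761048/1066565569471) = (1848157 - 54971136/47)*(-1761048/1066565569471) = (31892243/47)*(-1761048/1066565569471) = -56163770750664/50128581765137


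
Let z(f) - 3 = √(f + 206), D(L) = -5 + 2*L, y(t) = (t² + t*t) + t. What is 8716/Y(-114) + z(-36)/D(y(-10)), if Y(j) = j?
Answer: -544693/7125 + √170/375 ≈ -76.413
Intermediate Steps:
y(t) = t + 2*t² (y(t) = (t² + t²) + t = 2*t² + t = t + 2*t²)
z(f) = 3 + √(206 + f) (z(f) = 3 + √(f + 206) = 3 + √(206 + f))
8716/Y(-114) + z(-36)/D(y(-10)) = 8716/(-114) + (3 + √(206 - 36))/(-5 + 2*(-10*(1 + 2*(-10)))) = 8716*(-1/114) + (3 + √170)/(-5 + 2*(-10*(1 - 20))) = -4358/57 + (3 + √170)/(-5 + 2*(-10*(-19))) = -4358/57 + (3 + √170)/(-5 + 2*190) = -4358/57 + (3 + √170)/(-5 + 380) = -4358/57 + (3 + √170)/375 = -4358/57 + (3 + √170)*(1/375) = -4358/57 + (1/125 + √170/375) = -544693/7125 + √170/375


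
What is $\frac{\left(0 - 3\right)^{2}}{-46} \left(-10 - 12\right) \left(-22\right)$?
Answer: $- \frac{2178}{23} \approx -94.696$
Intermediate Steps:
$\frac{\left(0 - 3\right)^{2}}{-46} \left(-10 - 12\right) \left(-22\right) = \left(-3\right)^{2} \left(- \frac{1}{46}\right) \left(-10 - 12\right) \left(-22\right) = 9 \left(- \frac{1}{46}\right) \left(-22\right) \left(-22\right) = \left(- \frac{9}{46}\right) \left(-22\right) \left(-22\right) = \frac{99}{23} \left(-22\right) = - \frac{2178}{23}$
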